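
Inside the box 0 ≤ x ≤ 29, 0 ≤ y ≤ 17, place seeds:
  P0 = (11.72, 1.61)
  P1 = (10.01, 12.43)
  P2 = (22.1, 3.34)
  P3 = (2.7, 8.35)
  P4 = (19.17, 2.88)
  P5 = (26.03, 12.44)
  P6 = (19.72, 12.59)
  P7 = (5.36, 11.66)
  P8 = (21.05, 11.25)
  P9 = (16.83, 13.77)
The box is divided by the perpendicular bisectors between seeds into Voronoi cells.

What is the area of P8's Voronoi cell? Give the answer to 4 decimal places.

1. box [0,29]×[0,17]: [(0, 0) (29, 0) (29, 17) (0, 17)]
2. ⊥bis P8·P0 via (16.385,6.43): [(23.0286, 0) (29, 0) (29, 17) (5.4638, 17)]  |A|=250.8142
3. ⊥bis P8·P1 via (15.53,11.84): [(15.0861, 7.6871) (23.0286, 0) (29, 0) (29, 17) (16.0815, 17)]  |A|=201.3734
4. ⊥bis P8·P2 via (21.575,7.295): [(15.0861, 7.6871) (16.225, 6.5848) (29, 8.2806) (29, 17) (16.0815, 17)]  |A|=128.8209
5. ⊥bis P8·P3 via (11.875,9.8): [(15.0861, 7.6871) (16.225, 6.5848) (29, 8.2806) (29, 17) (16.0815, 17)]  |A|=128.8209
6. ⊥bis P8·P4 via (20.11,7.065): [(15.139, 8.1816) (20.0106, 7.0873) (29, 8.2806) (29, 17) (16.0815, 17)]  |A|=125.2151
7. ⊥bis P8·P5 via (23.54,11.845): [(15.139, 8.1816) (20.0106, 7.0873) (24.5334, 7.6877) (22.3082, 17) (16.0815, 17)]  |A|=74.584
8. ⊥bis P8·P6 via (20.385,11.92): [(16.3454, 7.9106) (20.0106, 7.0873) (24.5334, 7.6877) (22.9207, 14.4368)]  |A|=30.4128
9. ⊥bis P8·P7 via (13.205,11.455): [(16.3454, 7.9106) (20.0106, 7.0873) (24.5334, 7.6877) (22.9207, 14.4368)]  |A|=30.4128
10. ⊥bis P8·P9 via (18.94,12.51): [(16.3454, 7.9106) (20.0106, 7.0873) (24.5334, 7.6877) (22.9207, 14.4368)]  |A|=30.4128
11. canonical 4-gon: [(16.3454, 7.9106) (20.0106, 7.0873) (24.5334, 7.6877) (22.9207, 14.4368)]
12. shoelace: 30.4128

Area of P8's cell: 30.4128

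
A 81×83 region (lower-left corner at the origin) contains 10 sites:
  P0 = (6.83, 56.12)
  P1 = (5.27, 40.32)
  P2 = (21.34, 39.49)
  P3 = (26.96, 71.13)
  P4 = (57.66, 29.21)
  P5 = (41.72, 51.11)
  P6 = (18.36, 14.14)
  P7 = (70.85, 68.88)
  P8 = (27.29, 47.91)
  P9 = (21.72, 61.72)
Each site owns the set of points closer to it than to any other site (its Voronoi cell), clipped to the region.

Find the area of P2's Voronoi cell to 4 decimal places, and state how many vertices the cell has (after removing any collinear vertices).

1. box [0,81]×[0,83]: [(0, 0) (81, 0) (81, 83) (0, 83)]
2. ⊥bis P2·P0 via (14.085,47.805): [(0, 35.5156) (0, 0) (81, 0) (81, 83) (54.4222, 83)]  |A|=5430.8961
3. ⊥bis P2·P1 via (13.305,39.905): [(13.6955, 47.4651) (11.2439, 0) (81, 0) (81, 83) (54.4222, 83)]  |A|=4920.8472
4. ⊥bis P2·P3 via (24.15,55.31): [(22.9341, 55.526) (13.6955, 47.4651) (11.2439, 0) (81, 0) (81, 45.2121)]  |A|=3458.6533
5. ⊥bis P2·P4 via (39.5,34.35): [(44.4138, 51.7107) (22.9341, 55.526) (13.6955, 47.4651) (11.2439, 0) (29.7776, 0)]  |A|=1307.2097
6. ⊥bis P2·P5 via (31.53,45.3): [(38.9272, 32.3263) (26.0111, 54.9794) (22.9341, 55.526) (13.6955, 47.4651) (11.2439, 0) (29.7776, 0)]  |A|=1119.8802
7. ⊥bis P2·P6 via (19.85,26.815): [(36.8032, 24.8221) (38.9272, 32.3263) (26.0111, 54.9794) (22.9341, 55.526) (13.6955, 47.4651) (12.6725, 27.6587)]  |A|=554.1195
8. ⊥bis P2·P7 via (46.095,54.185): [(36.8032, 24.8221) (38.9272, 32.3263) (26.0111, 54.9794) (22.9341, 55.526) (13.6955, 47.4651) (12.6725, 27.6587)]  |A|=554.1195
9. ⊥bis P2·P8 via (24.315,43.7): [(36.8032, 24.8221) (38.9272, 32.3263) (37.9264, 34.0815) (16.0633, 49.5311) (13.6955, 47.4651) (12.6725, 27.6587)]  |A|=406.6145
10. ⊥bis P2·P9 via (21.53,50.605): [(36.8032, 24.8221) (38.9272, 32.3263) (37.9264, 34.0815) (16.0633, 49.5311) (13.6955, 47.4651) (12.6725, 27.6587)]  |A|=406.6145
11. canonical 6-gon: [(36.8032, 24.8221) (38.9272, 32.3263) (37.9264, 34.0815) (16.0633, 49.5311) (13.6955, 47.4651) (12.6725, 27.6587)]
12. shoelace: 406.6145

Area of P2's cell: 406.6145 (6 vertices)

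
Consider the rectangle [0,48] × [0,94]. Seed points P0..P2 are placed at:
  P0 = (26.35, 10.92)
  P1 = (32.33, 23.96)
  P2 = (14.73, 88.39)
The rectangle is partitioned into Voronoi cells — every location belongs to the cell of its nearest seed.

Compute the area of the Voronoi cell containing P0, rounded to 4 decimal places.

Area of P0's cell: 954.6655

1. box [0,48]×[0,94]: [(0, 0) (48, 0) (48, 94) (0, 94)]
2. ⊥bis P0·P1 via (29.34,17.44): [(0, 30.895) (0, 0) (48, 0) (48, 8.8827)]  |A|=954.6655
3. ⊥bis P0·P2 via (20.54,49.655): [(0, 30.895) (0, 0) (48, 0) (48, 8.8827)]  |A|=954.6655
4. canonical 4-gon: [(0, 30.895) (0, 0) (48, 0) (48, 8.8827)]
5. shoelace: 954.6655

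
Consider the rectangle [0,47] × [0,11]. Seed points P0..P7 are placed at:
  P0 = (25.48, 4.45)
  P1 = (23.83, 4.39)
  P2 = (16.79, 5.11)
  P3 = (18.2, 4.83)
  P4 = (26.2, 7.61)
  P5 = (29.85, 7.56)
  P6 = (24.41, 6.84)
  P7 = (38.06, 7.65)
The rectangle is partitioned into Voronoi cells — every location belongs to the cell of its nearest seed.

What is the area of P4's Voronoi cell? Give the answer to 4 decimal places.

Area of P4's cell: 16.8713

1. box [0,47]×[0,11]: [(0, 0) (47, 0) (47, 11) (0, 11)]
2. ⊥bis P4·P0 via (25.84,6.03): [(47, 1.2087) (47, 11) (4.0272, 11)]  |A|=210.3789
3. ⊥bis P4·P1 via (25.015,6): [(24.5861, 6.3157) (47, 1.2087) (47, 11) (18.2218, 11)]  |A|=177.1333
4. ⊥bis P4·P2 via (21.495,6.36): [(20.7583, 9.1331) (24.5861, 6.3157) (47, 1.2087) (47, 11) (20.2623, 11)]  |A|=175.2285
5. ⊥bis P4·P3 via (22.2,6.22): [(21.3353, 8.7084) (24.5861, 6.3157) (47, 1.2087) (47, 11) (20.5389, 11)]  |A|=174.4782
6. ⊥bis P4·P5 via (28.025,7.585): [(21.3353, 8.7084) (24.5861, 6.3157) (27.997, 5.5385) (28.0718, 11) (20.5389, 11)]  |A|=29.7584
7. ⊥bis P4·P6 via (25.305,7.225): [(25.8168, 6.0353) (27.997, 5.5385) (28.0718, 11) (23.6811, 11)]  |A|=16.8713
8. ⊥bis P4·P7 via (32.13,7.63): [(25.8168, 6.0353) (27.997, 5.5385) (28.0718, 11) (23.6811, 11)]  |A|=16.8713
9. canonical 4-gon: [(25.8168, 6.0353) (27.997, 5.5385) (28.0718, 11) (23.6811, 11)]
10. shoelace: 16.8713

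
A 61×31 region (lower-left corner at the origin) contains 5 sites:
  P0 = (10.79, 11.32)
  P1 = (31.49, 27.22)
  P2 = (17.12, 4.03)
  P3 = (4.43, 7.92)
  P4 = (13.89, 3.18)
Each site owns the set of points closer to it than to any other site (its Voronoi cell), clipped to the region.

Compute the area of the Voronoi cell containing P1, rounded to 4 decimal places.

Area of P1's cell: 1036.8746

1. box [0,61]×[0,31]: [(0, 0) (61, 0) (61, 31) (0, 31)]
2. ⊥bis P1·P0 via (21.14,19.27): [(35.9416, 0) (61, 0) (61, 31) (12.13, 31)]  |A|=1145.8903
3. ⊥bis P1·P2 via (24.305,15.625): [(23.6081, 16.0569) (49.5203, 0) (61, 0) (61, 31) (12.13, 31)]  |A|=1036.8746
4. ⊥bis P1·P3 via (17.96,17.57): [(23.6081, 16.0569) (49.5203, 0) (61, 0) (61, 31) (12.13, 31)]  |A|=1036.8746
5. ⊥bis P1·P4 via (22.69,15.2): [(23.6081, 16.0569) (49.5203, 0) (61, 0) (61, 31) (12.13, 31)]  |A|=1036.8746
6. canonical 5-gon: [(23.6081, 16.0569) (49.5203, 0) (61, 0) (61, 31) (12.13, 31)]
7. shoelace: 1036.8746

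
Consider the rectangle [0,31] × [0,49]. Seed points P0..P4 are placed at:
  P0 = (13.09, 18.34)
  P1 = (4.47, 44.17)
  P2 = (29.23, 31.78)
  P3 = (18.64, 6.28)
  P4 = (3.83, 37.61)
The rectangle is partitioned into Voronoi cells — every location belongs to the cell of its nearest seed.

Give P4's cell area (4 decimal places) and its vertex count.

1. box [0,31]×[0,49]: [(0, 0) (31, 0) (31, 49) (0, 49)]
2. ⊥bis P4·P0 via (8.46,27.975): [(0, 23.9096) (31, 38.8064) (31, 49) (0, 49)]  |A|=546.902
3. ⊥bis P4·P1 via (4.15,40.89): [(0, 41.2949) (0, 23.9096) (30.073, 38.3609)]  |A|=261.4136
4. ⊥bis P4·P2 via (16.53,34.695): [(17.6496, 39.573) (0, 41.2949) (0, 23.9096) (15.7968, 31.5006)]  |A|=210.1477
5. ⊥bis P4·P3 via (11.235,21.945): [(17.6496, 39.573) (0, 41.2949) (0, 23.9096) (15.7968, 31.5006)]  |A|=210.1477
6. canonical 4-gon: [(17.6496, 39.573) (0, 41.2949) (0, 23.9096) (15.7968, 31.5006)]
7. shoelace: 210.1477

Area of P4's cell: 210.1477 (4 vertices)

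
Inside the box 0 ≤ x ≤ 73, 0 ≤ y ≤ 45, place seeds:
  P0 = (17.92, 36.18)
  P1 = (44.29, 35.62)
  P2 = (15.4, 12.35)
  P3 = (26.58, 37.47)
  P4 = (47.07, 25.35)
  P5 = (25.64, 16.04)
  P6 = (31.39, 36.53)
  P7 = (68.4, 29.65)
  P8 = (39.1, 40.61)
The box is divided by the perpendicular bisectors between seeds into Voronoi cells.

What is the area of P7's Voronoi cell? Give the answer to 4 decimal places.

1. box [0,73]×[0,45]: [(0, 0) (73, 0) (73, 45) (0, 45)]
2. ⊥bis P7·P0 via (43.16,32.915): [(38.9022, 0) (73, 0) (73, 45) (44.7233, 45)]  |A|=1403.4269
3. ⊥bis P7·P1 via (56.345,32.635): [(48.2641, 0) (73, 0) (73, 45) (59.4068, 45)]  |A|=862.4061
4. ⊥bis P7·P2 via (41.9,21): [(48.4757, 0.8547) (48.7547, 0) (73, 0) (73, 45) (59.4068, 45)]  |A|=862.1964
5. ⊥bis P7·P3 via (47.49,33.56): [(48.4757, 0.8547) (48.7547, 0) (73, 0) (73, 45) (59.4068, 45)]  |A|=862.1964
6. ⊥bis P7·P4 via (57.735,27.5): [(56.5406, 33.4249) (63.2788, 0) (73, 0) (73, 45) (59.4068, 45)]  |A|=611.473
7. ⊥bis P7·P5 via (47.02,22.845): [(56.5406, 33.4249) (63.2788, 0) (73, 0) (73, 45) (59.4068, 45)]  |A|=611.473
8. ⊥bis P7·P6 via (49.895,33.09): [(56.5406, 33.4249) (63.2788, 0) (73, 0) (73, 45) (59.4068, 45)]  |A|=611.473
9. ⊥bis P7·P8 via (53.75,35.13): [(56.5406, 33.4249) (63.2788, 0) (73, 0) (73, 45) (59.4068, 45)]  |A|=611.473
10. canonical 5-gon: [(56.5406, 33.4249) (63.2788, 0) (73, 0) (73, 45) (59.4068, 45)]
11. shoelace: 611.473

Area of P7's cell: 611.4730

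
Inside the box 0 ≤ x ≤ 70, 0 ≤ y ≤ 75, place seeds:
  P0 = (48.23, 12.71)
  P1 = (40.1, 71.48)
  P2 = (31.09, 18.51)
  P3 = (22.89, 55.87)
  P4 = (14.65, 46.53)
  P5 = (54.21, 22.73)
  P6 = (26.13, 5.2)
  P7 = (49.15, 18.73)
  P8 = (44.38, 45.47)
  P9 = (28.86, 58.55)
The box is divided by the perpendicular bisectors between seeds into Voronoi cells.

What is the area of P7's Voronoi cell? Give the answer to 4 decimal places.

Area of P7's cell: 145.0245

1. box [0,70]×[0,75]: [(0, 0) (70, 0) (70, 75) (0, 75)]
2. ⊥bis P7·P0 via (48.69,15.72): [(0, 23.161) (70, 12.4633) (70, 75) (0, 75)]  |A|=4003.1488
3. ⊥bis P7·P1 via (44.625,45.105): [(0, 37.449) (0, 23.161) (70, 12.4633) (70, 49.4584)]  |A|=1794.9076
4. ⊥bis P7·P2 via (40.12,18.62): [(39.8074, 44.2785) (40.1394, 17.0267) (70, 12.4633) (70, 49.4584)]  |A|=964.6078
5. ⊥bis P7·P3 via (36.02,37.3): [(47.8385, 45.6563) (39.8594, 40.0146) (40.1394, 17.0267) (70, 12.4633) (70, 49.4584)]  |A|=947.4505
6. ⊥bis P7·P4 via (31.9,32.63): [(47.8385, 45.6563) (39.8594, 40.0146) (40.1394, 17.0267) (70, 12.4633) (70, 49.4584)]  |A|=947.4505
7. ⊥bis P7·P5 via (51.68,20.73): [(39.913, 35.6153) (40.1394, 17.0267) (56.5955, 14.5118)]  |A|=152.6631
8. ⊥bis P7·P6 via (37.64,11.965): [(39.913, 35.6153) (40.1394, 17.0267) (56.5955, 14.5118)]  |A|=152.6631
9. ⊥bis P7·P8 via (46.765,32.1): [(43.1952, 31.4632) (39.9706, 30.888) (40.1394, 17.0267) (56.5955, 14.5118)]  |A|=145.0245
10. ⊥bis P7·P9 via (39.005,38.64): [(43.1952, 31.4632) (39.9706, 30.888) (40.1394, 17.0267) (56.5955, 14.5118)]  |A|=145.0245
11. canonical 4-gon: [(43.1952, 31.4632) (39.9706, 30.888) (40.1394, 17.0267) (56.5955, 14.5118)]
12. shoelace: 145.0245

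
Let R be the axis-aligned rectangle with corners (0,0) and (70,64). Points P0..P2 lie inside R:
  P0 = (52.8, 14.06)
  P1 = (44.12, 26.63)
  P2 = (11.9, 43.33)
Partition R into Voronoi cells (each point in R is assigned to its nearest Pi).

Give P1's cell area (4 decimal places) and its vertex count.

1. box [0,70]×[0,64]: [(0, 0) (70, 0) (70, 64) (0, 64)]
2. ⊥bis P1·P0 via (48.46,20.345): [(0, 0) (18.9973, 0) (70, 35.2191) (70, 64) (0, 64)]  |A|=3581.865
3. ⊥bis P1·P2 via (28.01,34.98): [(9.8795, 0) (18.9973, 0) (70, 35.2191) (70, 64) (43.0514, 64)]  |A|=1888.0774
4. canonical 5-gon: [(9.8795, 0) (18.9973, 0) (70, 35.2191) (70, 64) (43.0514, 64)]
5. shoelace: 1888.0774

Area of P1's cell: 1888.0774 (5 vertices)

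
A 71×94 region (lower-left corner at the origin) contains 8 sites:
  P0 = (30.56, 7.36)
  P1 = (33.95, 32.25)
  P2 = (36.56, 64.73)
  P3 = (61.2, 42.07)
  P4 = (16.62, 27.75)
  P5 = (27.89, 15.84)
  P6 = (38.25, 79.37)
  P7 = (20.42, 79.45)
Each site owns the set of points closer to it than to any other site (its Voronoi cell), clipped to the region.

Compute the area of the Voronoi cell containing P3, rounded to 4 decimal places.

1. box [0,71]×[0,94]: [(0, 0) (71, 0) (71, 94) (0, 94)]
2. ⊥bis P3·P0 via (45.88,24.715): [(0, 65.2152) (71, 2.5405) (71, 94) (0, 94)]  |A|=4268.6713
3. ⊥bis P3·P1 via (47.575,37.16): [(54.9427, 16.7149) (71, 2.5405) (71, 94) (27.0917, 94)]  |A|=2431.0213
4. ⊥bis P3·P2 via (48.88,53.4): [(43.7377, 47.8084) (54.9427, 16.7149) (71, 2.5405) (71, 77.4528)]  |A|=1191.3667
5. ⊥bis P3·P4 via (38.91,34.91): [(43.7377, 47.8084) (54.9427, 16.7149) (71, 2.5405) (71, 77.4528)]  |A|=1191.3667
6. ⊥bis P3·P5 via (44.545,28.955): [(43.7377, 47.8084) (54.9427, 16.7149) (71, 2.5405) (71, 77.4528)]  |A|=1191.3667
7. ⊥bis P3·P6 via (49.725,60.72): [(63.284, 69.0626) (43.7377, 47.8084) (54.9427, 16.7149) (71, 2.5405) (71, 73.8101)]  |A|=1177.3132
8. ⊥bis P3·P7 via (40.81,60.76): [(63.284, 69.0626) (43.7377, 47.8084) (54.9427, 16.7149) (71, 2.5405) (71, 73.8101)]  |A|=1177.3132
9. canonical 5-gon: [(63.284, 69.0626) (43.7377, 47.8084) (54.9427, 16.7149) (71, 2.5405) (71, 73.8101)]
10. shoelace: 1177.3132

Area of P3's cell: 1177.3132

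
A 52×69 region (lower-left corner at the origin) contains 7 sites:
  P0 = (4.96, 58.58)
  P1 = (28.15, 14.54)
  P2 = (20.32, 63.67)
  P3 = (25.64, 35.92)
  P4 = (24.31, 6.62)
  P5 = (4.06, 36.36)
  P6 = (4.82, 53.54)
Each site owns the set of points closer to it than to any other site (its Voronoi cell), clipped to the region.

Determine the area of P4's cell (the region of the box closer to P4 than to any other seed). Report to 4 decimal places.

Area of P4's cell: 503.3490

1. box [0,52]×[0,69]: [(0, 0) (52, 0) (52, 69) (0, 69)]
2. ⊥bis P4·P0 via (14.635,32.6): [(0, 27.1499) (0, 0) (52, 0) (52, 46.5148)]  |A|=1915.282
3. ⊥bis P4·P1 via (26.23,10.58): [(0, 23.2976) (0, 0) (48.0512, 0)]  |A|=559.7388
4. ⊥bis P4·P2 via (22.315,35.145): [(0, 23.2976) (0, 0) (48.0512, 0)]  |A|=559.7388
5. ⊥bis P4·P3 via (24.975,21.27): [(2.0341, 22.3113) (0, 22.4037) (0, 0) (48.0512, 0)]  |A|=558.8297
6. ⊥bis P4·P5 via (14.185,21.49): [(9.8359, 18.5287) (0, 11.8314) (0, 0) (48.0512, 0)]  |A|=503.349
7. ⊥bis P4·P6 via (14.565,30.08): [(9.8359, 18.5287) (0, 11.8314) (0, 0) (48.0512, 0)]  |A|=503.349
8. canonical 4-gon: [(9.8359, 18.5287) (0, 11.8314) (0, 0) (48.0512, 0)]
9. shoelace: 503.349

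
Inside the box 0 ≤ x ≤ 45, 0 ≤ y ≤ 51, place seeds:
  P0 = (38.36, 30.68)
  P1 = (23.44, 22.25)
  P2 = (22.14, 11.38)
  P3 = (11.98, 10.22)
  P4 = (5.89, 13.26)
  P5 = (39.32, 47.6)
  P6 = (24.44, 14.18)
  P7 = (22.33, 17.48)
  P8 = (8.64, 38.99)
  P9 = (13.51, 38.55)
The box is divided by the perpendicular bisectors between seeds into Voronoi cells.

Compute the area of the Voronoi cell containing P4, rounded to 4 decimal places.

Area of P4's cell: 236.0246

1. box [0,45]×[0,51]: [(0, 0) (45, 0) (45, 51) (0, 51)]
2. ⊥bis P4·P0 via (22.125,21.97): [(0, 0) (33.9118, 0) (6.5505, 51) (0, 51)]  |A|=1031.7898
3. ⊥bis P4·P1 via (14.665,17.755): [(0, 46.3836) (0, 0) (23.76, 0)]  |A|=551.037
4. ⊥bis P4·P2 via (14.015,12.32): [(14.6477, 17.7888) (0, 46.3836) (0, 0) (12.5897, 0)]  |A|=451.6836
5. ⊥bis P4·P3 via (8.935,11.74): [(13.2837, 20.4516) (0, 46.3836) (0, 0) (3.0746, 0)]  |A|=339.5123
6. ⊥bis P4·P5 via (22.605,30.43): [(13.2837, 20.4516) (0, 46.3836) (0, 0) (3.0746, 0)]  |A|=339.5123
7. ⊥bis P4·P6 via (15.165,13.72): [(13.2837, 20.4516) (0, 46.3836) (0, 0) (3.0746, 0)]  |A|=339.5123
8. ⊥bis P4·P7 via (14.11,15.37): [(12.9679, 19.8192) (12.3254, 22.3223) (0, 46.3836) (0, 0) (3.0746, 0)]  |A|=338.914
9. ⊥bis P4·P8 via (7.265,26.125): [(12.9679, 19.8192) (12.3254, 22.3223) (10.5577, 25.7731) (0, 26.9015) (0, 0) (3.0746, 0)]  |A|=236.0706
10. ⊥bis P4·P9 via (9.7,25.905): [(12.9679, 19.8192) (12.3254, 22.3223) (10.6344, 25.6235) (9.907, 25.8426) (0, 26.9015) (0, 0) (3.0746, 0)]  |A|=236.0246
11. canonical 7-gon: [(12.9679, 19.8192) (12.3254, 22.3223) (10.6344, 25.6235) (9.907, 25.8426) (0, 26.9015) (0, 0) (3.0746, 0)]
12. shoelace: 236.0246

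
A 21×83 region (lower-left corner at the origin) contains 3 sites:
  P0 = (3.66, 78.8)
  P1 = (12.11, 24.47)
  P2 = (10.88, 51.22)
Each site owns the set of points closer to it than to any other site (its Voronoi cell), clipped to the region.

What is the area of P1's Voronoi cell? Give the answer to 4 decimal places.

Area of P1's cell: 793.7842

1. box [0,21]×[0,83]: [(0, 0) (21, 0) (21, 83) (0, 83)]
2. ⊥bis P1·P0 via (7.885,51.635): [(0, 50.4086) (0, 0) (21, 0) (21, 53.6748)]  |A|=1092.876
3. ⊥bis P1·P2 via (11.495,37.845): [(0, 37.3164) (0, 0) (21, 0) (21, 38.2821)]  |A|=793.7842
4. canonical 4-gon: [(0, 37.3164) (0, 0) (21, 0) (21, 38.2821)]
5. shoelace: 793.7842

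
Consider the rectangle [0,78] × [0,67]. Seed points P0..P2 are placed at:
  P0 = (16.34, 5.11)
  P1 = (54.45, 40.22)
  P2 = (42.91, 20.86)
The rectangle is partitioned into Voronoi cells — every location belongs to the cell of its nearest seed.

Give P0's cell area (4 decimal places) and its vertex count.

Area of P0's cell: 1172.0072 (4 vertices)

1. box [0,78]×[0,67]: [(0, 0) (78, 0) (78, 67) (0, 67)]
2. ⊥bis P0·P1 via (35.395,22.665): [(0, 61.0844) (0, 0) (56.2758, 0)]  |A|=1718.7861
3. ⊥bis P0·P2 via (29.625,12.985): [(3.1213, 57.6964) (0, 61.0844) (0, 0) (37.3222, 0)]  |A|=1172.0072
4. canonical 4-gon: [(3.1213, 57.6964) (0, 61.0844) (0, 0) (37.3222, 0)]
5. shoelace: 1172.0072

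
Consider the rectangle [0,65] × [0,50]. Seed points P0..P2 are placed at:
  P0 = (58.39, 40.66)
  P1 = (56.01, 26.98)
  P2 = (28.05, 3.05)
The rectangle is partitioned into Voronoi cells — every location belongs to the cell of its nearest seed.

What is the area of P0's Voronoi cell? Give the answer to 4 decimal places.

Area of P0's cell: 667.8686

1. box [0,65]×[0,50]: [(0, 0) (65, 0) (65, 50) (0, 50)]
2. ⊥bis P0·P1 via (57.2,33.82): [(0, 43.7715) (65, 32.463) (65, 50) (0, 50)]  |A|=772.3806
3. ⊥bis P0·P2 via (43.22,21.855): [(20.4657, 40.2109) (65, 32.463) (65, 50) (8.331, 50)]  |A|=667.8686
4. canonical 4-gon: [(20.4657, 40.2109) (65, 32.463) (65, 50) (8.331, 50)]
5. shoelace: 667.8686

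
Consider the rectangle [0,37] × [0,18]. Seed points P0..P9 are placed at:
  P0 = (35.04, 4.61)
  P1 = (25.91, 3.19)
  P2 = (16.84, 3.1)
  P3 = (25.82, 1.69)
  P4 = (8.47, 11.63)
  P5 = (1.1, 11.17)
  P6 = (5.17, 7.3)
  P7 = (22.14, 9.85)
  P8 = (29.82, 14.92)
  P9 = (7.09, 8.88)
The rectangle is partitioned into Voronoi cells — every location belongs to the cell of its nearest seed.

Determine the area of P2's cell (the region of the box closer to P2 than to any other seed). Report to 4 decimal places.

1. box [0,37]×[0,18]: [(0, 0) (37, 0) (37, 18) (0, 18)]
2. ⊥bis P2·P0 via (25.94,3.855): [(0, 0) (26.2598, 0) (24.7664, 18) (0, 18)]  |A|=459.2364
3. ⊥bis P2·P1 via (21.375,3.145): [(0, 0) (21.4062, 0) (21.2276, 18) (0, 18)]  |A|=383.7042
4. ⊥bis P2·P3 via (21.33,2.395): [(0, 0) (20.9539, 0) (21.3793, 2.7091) (21.2276, 18) (0, 18)]  |A|=383.0916
5. ⊥bis P2·P4 via (12.655,7.365): [(5.1492, 0) (20.9539, 0) (21.3793, 2.7091) (21.2494, 15.7982)]  |A|=127.8033
6. ⊥bis P2·P5 via (8.97,7.135): [(5.4765, 0.3211) (5.3118, 0) (20.9539, 0) (21.3793, 2.7091) (21.2494, 15.7982)]  |A|=127.7772
7. ⊥bis P2·P6 via (11.005,5.2): [(11.3088, 6.044) (9.1335, 0) (20.9539, 0) (21.3793, 2.7091) (21.2494, 15.7982)]  |A|=115.7627
8. ⊥bis P2·P7 via (19.49,6.475): [(15.1893, 9.8518) (11.3088, 6.044) (9.1335, 0) (20.9539, 0) (21.3793, 2.7091) (21.3565, 5.0095)]  |A|=82.7538
9. ⊥bis P2·P8 via (23.33,9.01): [(15.1893, 9.8518) (11.3088, 6.044) (9.1335, 0) (20.9539, 0) (21.3793, 2.7091) (21.3565, 5.0095)]  |A|=82.7538
10. ⊥bis P2·P9 via (11.965,5.99): [(15.1893, 9.8518) (12.9541, 7.6585) (10.2453, 3.0891) (9.1335, 0) (20.9539, 0) (21.3793, 2.7091) (21.3565, 5.0095)]  |A|=81.1814
11. canonical 7-gon: [(15.1893, 9.8518) (12.9541, 7.6585) (10.2453, 3.0891) (9.1335, 0) (20.9539, 0) (21.3793, 2.7091) (21.3565, 5.0095)]
12. shoelace: 81.1814

Area of P2's cell: 81.1814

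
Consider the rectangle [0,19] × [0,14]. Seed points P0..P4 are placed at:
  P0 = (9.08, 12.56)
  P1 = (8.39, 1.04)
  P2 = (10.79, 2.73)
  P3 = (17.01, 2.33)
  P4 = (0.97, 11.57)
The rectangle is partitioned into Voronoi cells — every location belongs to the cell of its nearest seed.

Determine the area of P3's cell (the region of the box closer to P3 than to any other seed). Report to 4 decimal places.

1. box [0,19]×[0,14]: [(0, 0) (19, 0) (19, 14) (0, 14)]
2. ⊥bis P3·P0 via (13.045,7.445): [(3.4407, 0) (19, 0) (19, 12.0611)]  |A|=93.8317
3. ⊥bis P3·P1 via (12.7,1.685): [(11.9635, 6.6066) (12.9522, 0) (19, 0) (19, 12.0611)]  |A|=62.4122
4. ⊥bis P3·P2 via (13.9,2.53): [(14.2775, 8.4004) (13.7373, 0) (19, 0) (19, 12.0611)]  |A|=50.5837
5. ⊥bis P3·P4 via (8.99,6.95): [(14.2775, 8.4004) (13.7373, 0) (19, 0) (19, 12.0611)]  |A|=50.5837
6. canonical 4-gon: [(14.2775, 8.4004) (13.7373, 0) (19, 0) (19, 12.0611)]
7. shoelace: 50.5837

Area of P3's cell: 50.5837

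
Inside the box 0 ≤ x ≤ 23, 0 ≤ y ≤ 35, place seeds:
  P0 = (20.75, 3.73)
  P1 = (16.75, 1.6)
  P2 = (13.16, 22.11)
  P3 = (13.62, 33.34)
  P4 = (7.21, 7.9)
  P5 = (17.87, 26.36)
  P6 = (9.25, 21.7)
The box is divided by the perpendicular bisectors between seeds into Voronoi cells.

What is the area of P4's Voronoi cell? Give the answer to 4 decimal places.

Area of P4's cell: 195.7295

1. box [0,23]×[0,35]: [(0, 0) (23, 0) (23, 35) (0, 35)]
2. ⊥bis P4·P0 via (13.98,5.815): [(0, 0) (12.1891, 0) (22.9683, 35) (0, 35)]  |A|=615.2546
3. ⊥bis P4·P1 via (11.98,4.75): [(0, 0) (8.8432, 0) (15.1132, 9.4946) (22.9683, 35) (0, 35)]  |A|=599.3706
4. ⊥bis P4·P2 via (10.185,15.005): [(0, 19.2697) (0, 0) (8.8432, 0) (15.1132, 9.4946) (16.0535, 12.5477)]  |A|=215.2618
5. ⊥bis P4·P3 via (10.415,20.62): [(0, 19.2697) (0, 0) (8.8432, 0) (15.1132, 9.4946) (16.0535, 12.5477)]  |A|=215.2618
6. ⊥bis P4·P5 via (12.54,17.13): [(0, 19.2697) (0, 0) (8.8432, 0) (15.1132, 9.4946) (16.0535, 12.5477)]  |A|=215.2618
7. ⊥bis P4·P6 via (8.23,14.8): [(12.0086, 14.2414) (0, 16.0166) (0, 0) (8.8432, 0) (15.1132, 9.4946) (16.0535, 12.5477)]  |A|=195.7295
8. canonical 6-gon: [(12.0086, 14.2414) (0, 16.0166) (0, 0) (8.8432, 0) (15.1132, 9.4946) (16.0535, 12.5477)]
9. shoelace: 195.7295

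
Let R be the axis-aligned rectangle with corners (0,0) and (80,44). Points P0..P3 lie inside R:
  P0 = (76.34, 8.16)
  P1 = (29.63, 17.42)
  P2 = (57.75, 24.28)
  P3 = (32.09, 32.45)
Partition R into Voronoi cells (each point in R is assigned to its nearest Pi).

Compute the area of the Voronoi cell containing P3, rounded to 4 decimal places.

Area of P3's cell: 828.5876

1. box [0,80]×[0,44]: [(0, 0) (80, 0) (80, 44) (0, 44)]
2. ⊥bis P3·P0 via (54.215,20.305): [(0, 0) (43.069, 0) (67.2218, 44) (0, 44)]  |A|=2426.3989
3. ⊥bis P3·P1 via (30.86,24.935): [(0, 29.9859) (54.6217, 21.0459) (67.2218, 44) (0, 44)]  |A|=1154.2452
4. ⊥bis P3·P2 via (44.92,28.365): [(0, 29.9859) (43.1856, 22.9176) (49.8981, 44) (0, 44)]  |A|=828.5876
5. canonical 4-gon: [(0, 29.9859) (43.1856, 22.9176) (49.8981, 44) (0, 44)]
6. shoelace: 828.5876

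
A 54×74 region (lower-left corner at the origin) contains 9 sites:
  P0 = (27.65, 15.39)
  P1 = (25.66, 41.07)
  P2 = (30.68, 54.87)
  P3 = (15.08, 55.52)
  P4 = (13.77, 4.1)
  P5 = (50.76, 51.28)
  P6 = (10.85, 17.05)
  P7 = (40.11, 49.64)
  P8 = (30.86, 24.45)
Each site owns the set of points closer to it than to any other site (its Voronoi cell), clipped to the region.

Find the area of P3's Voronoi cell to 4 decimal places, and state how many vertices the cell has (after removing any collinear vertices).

1. box [0,54]×[0,74]: [(0, 0) (54, 0) (54, 74) (0, 74)]
2. ⊥bis P3·P0 via (21.365,35.455): [(0, 28.7628) (54, 45.6773) (54, 74) (0, 74)]  |A|=1986.1166
3. ⊥bis P3·P1 via (20.37,48.295): [(0, 33.3805) (54, 72.9182) (54, 74) (0, 74)]  |A|=1125.9349
4. ⊥bis P3·P2 via (22.88,55.195): [(0, 33.3805) (22.6624, 49.9735) (23.6635, 74) (0, 74)]  |A|=744.5448
5. ⊥bis P3·P4 via (14.425,29.81): [(0, 33.3805) (22.6624, 49.9735) (23.6635, 74) (0, 74)]  |A|=744.5448
6. ⊥bis P3·P5 via (32.92,53.4): [(0, 33.3805) (22.6624, 49.9735) (23.6635, 74) (0, 74)]  |A|=744.5448
7. ⊥bis P3·P6 via (12.965,36.285): [(0, 37.7106) (5.1418, 37.1452) (22.6624, 49.9735) (23.6635, 74) (0, 74)]  |A|=733.4126
8. ⊥bis P3·P7 via (27.595,52.58): [(0, 37.7106) (5.1418, 37.1452) (22.6624, 49.9735) (23.6635, 74) (0, 74)]  |A|=733.4126
9. ⊥bis P3·P8 via (22.97,39.985): [(0, 37.7106) (5.1418, 37.1452) (22.6624, 49.9735) (23.6635, 74) (0, 74)]  |A|=733.4126
10. canonical 5-gon: [(0, 37.7106) (5.1418, 37.1452) (22.6624, 49.9735) (23.6635, 74) (0, 74)]
11. shoelace: 733.4126

Area of P3's cell: 733.4126 (5 vertices)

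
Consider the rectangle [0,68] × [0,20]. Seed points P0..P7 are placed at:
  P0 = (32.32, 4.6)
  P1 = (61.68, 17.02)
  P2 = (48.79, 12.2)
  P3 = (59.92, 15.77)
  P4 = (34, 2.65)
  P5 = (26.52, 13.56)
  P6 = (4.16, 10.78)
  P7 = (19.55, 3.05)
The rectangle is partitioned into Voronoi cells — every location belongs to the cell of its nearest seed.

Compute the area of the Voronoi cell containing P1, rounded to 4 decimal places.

Area of P1's cell: 67.0664

1. box [0,68]×[0,20]: [(0, 0) (68, 0) (68, 20) (0, 20)]
2. ⊥bis P1·P0 via (47,10.81): [(51.5729, 0) (68, 0) (68, 20) (43.1124, 20)]  |A|=413.147
3. ⊥bis P1·P2 via (55.235,14.61): [(60.6982, 0) (68, 0) (68, 20) (53.2195, 20)]  |A|=220.8234
4. ⊥bis P1·P3 via (60.8,16.395): [(68, 6.2574) (68, 20) (58.2396, 20)]  |A|=67.0664
5. ⊥bis P1·P4 via (47.84,9.835): [(68, 6.2574) (68, 20) (58.2396, 20)]  |A|=67.0664
6. ⊥bis P1·P5 via (44.1,15.29): [(68, 6.2574) (68, 20) (58.2396, 20)]  |A|=67.0664
7. ⊥bis P1·P6 via (32.92,13.9): [(68, 6.2574) (68, 20) (58.2396, 20)]  |A|=67.0664
8. ⊥bis P1·P7 via (40.615,10.035): [(68, 6.2574) (68, 20) (58.2396, 20)]  |A|=67.0664
9. canonical 3-gon: [(68, 6.2574) (68, 20) (58.2396, 20)]
10. shoelace: 67.0664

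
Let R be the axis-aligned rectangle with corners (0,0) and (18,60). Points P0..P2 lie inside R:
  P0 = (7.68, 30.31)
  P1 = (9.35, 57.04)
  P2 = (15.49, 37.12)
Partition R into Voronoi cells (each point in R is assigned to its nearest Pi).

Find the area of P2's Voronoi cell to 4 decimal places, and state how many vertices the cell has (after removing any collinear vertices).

1. box [0,18]×[0,60]: [(0, 0) (18, 0) (18, 60) (0, 60)]
2. ⊥bis P2·P0 via (11.585,33.715): [(0, 47.0012) (18, 26.358) (18, 60) (0, 60)]  |A|=419.7674
3. ⊥bis P2·P1 via (12.42,47.08): [(2.5768, 44.046) (18, 26.358) (18, 48.7999)]  |A|=173.0633
4. canonical 3-gon: [(2.5768, 44.046) (18, 26.358) (18, 48.7999)]
5. shoelace: 173.0633

Area of P2's cell: 173.0633 (3 vertices)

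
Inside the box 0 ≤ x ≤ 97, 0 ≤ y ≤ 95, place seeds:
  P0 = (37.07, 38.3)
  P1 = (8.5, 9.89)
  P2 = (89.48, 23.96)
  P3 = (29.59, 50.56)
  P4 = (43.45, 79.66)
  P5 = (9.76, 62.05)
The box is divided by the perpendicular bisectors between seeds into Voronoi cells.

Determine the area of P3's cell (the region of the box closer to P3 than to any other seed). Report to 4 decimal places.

1. box [0,97]×[0,95]: [(0, 0) (97, 0) (97, 95) (0, 95)]
2. ⊥bis P3·P0 via (33.33,44.43): [(0, 24.0949) (97, 83.276) (97, 95) (0, 95)]  |A|=4007.5131
3. ⊥bis P3·P1 via (19.045,30.225): [(0, 40.1011) (14.1813, 32.7471) (97, 83.276) (97, 95) (0, 95)]  |A|=3894.0188
4. ⊥bis P3·P2 via (59.535,37.26): [(0, 40.1011) (14.1813, 32.7471) (73.6438, 69.026) (85.1801, 95) (0, 95)]  |A|=3603.5993
5. ⊥bis P3·P4 via (36.52,65.11): [(0, 82.5041) (0, 40.1011) (14.1813, 32.7471) (53.7638, 56.897)]  |A|=1456.6557
6. ⊥bis P3·P5 via (19.675,56.305): [(27.3167, 69.4934) (7.9095, 35.9995) (14.1813, 32.7471) (53.7638, 56.897)]  |A|=705.2407
7. canonical 4-gon: [(27.3167, 69.4934) (7.9095, 35.9995) (14.1813, 32.7471) (53.7638, 56.897)]
8. shoelace: 705.2407

Area of P3's cell: 705.2407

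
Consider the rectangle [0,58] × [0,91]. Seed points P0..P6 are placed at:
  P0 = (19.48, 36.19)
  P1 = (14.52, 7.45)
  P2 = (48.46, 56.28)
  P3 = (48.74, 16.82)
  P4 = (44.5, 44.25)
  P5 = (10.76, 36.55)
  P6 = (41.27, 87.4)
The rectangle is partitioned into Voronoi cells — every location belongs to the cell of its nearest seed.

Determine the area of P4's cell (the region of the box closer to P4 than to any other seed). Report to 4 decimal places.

1. box [0,58]×[0,91]: [(0, 0) (58, 0) (58, 91) (0, 91)]
2. ⊥bis P4·P0 via (31.99,40.22): [(44.9466, 0) (58, 0) (58, 91) (15.6316, 91)]  |A|=2521.6929
3. ⊥bis P4·P1 via (29.51,25.85): [(39.1488, 17.9975) (58, 2.6399) (58, 91) (15.6316, 91)]  |A|=2379.3452
4. ⊥bis P4·P2 via (46.48,50.265): [(26.6514, 56.7921) (39.1488, 17.9975) (58, 2.6399) (58, 46.4729)]  |A|=956.7477
5. ⊥bis P4·P3 via (46.62,30.535): [(26.6514, 56.7921) (35.6559, 28.8402) (58, 32.2941) (58, 46.4729)]  |A|=550.0727
6. ⊥bis P4·P5 via (27.63,40.4): [(26.6514, 56.7921) (35.6559, 28.8402) (58, 32.2941) (58, 46.4729)]  |A|=550.0727
7. ⊥bis P4·P6 via (42.885,65.825): [(26.6514, 56.7921) (35.6559, 28.8402) (58, 32.2941) (58, 46.4729)]  |A|=550.0727
8. canonical 4-gon: [(26.6514, 56.7921) (35.6559, 28.8402) (58, 32.2941) (58, 46.4729)]
9. shoelace: 550.0727

Area of P4's cell: 550.0727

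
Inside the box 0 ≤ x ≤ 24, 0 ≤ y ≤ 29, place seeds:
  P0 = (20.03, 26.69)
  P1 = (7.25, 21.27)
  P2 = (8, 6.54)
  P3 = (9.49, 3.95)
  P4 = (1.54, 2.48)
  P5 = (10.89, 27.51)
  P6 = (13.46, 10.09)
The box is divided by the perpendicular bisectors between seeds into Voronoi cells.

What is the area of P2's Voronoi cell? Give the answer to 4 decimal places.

1. box [0,24]×[0,29]: [(0, 0) (24, 0) (24, 29) (0, 29)]
2. ⊥bis P2·P0 via (14.015,16.615): [(0, 24.9823) (0, 0) (24, 0) (24, 10.6537)]  |A|=427.632
3. ⊥bis P2·P1 via (7.625,13.905): [(17.6954, 14.4177) (0, 13.5168) (0, 0) (24, 0) (24, 10.6537)]  |A|=326.1889
4. ⊥bis P2·P3 via (8.745,5.245): [(21.1276, 12.3686) (17.6954, 14.4177) (0, 13.5168) (0, 0.2141)]  |A|=160.2034
5. ⊥bis P2·P4 via (4.77,4.51): [(5.4863, 3.3703) (21.1276, 12.3686) (17.6954, 14.4177) (0, 13.5168) (0, 12.0997)]  |A|=127.5994
6. ⊥bis P2·P5 via (9.445,17.025): [(5.4863, 3.3703) (21.1276, 12.3686) (17.6954, 14.4177) (0, 13.5168) (0, 12.0997)]  |A|=127.5994
7. ⊥bis P2·P6 via (10.73,8.315): [(5.4863, 3.3703) (11.6423, 6.9118) (7.1124, 13.8789) (0, 13.5168) (0, 12.0997)]  |A|=70.4299
8. canonical 5-gon: [(5.4863, 3.3703) (11.6423, 6.9118) (7.1124, 13.8789) (0, 13.5168) (0, 12.0997)]
9. shoelace: 70.4299

Area of P2's cell: 70.4299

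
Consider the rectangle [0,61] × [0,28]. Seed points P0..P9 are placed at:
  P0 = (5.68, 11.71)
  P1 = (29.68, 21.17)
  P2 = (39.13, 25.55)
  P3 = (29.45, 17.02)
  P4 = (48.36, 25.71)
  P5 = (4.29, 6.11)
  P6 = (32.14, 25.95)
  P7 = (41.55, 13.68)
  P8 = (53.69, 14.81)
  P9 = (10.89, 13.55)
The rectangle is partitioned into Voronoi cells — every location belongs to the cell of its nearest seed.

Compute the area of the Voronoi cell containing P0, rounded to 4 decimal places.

Area of P0's cell: 118.7004

1. box [0,61]×[0,28]: [(0, 0) (61, 0) (61, 28) (0, 28)]
2. ⊥bis P0·P1 via (17.68,16.44): [(0, 0) (24.1601, 0) (13.1234, 28) (0, 28)]  |A|=521.9695
3. ⊥bis P0·P2 via (22.405,18.63): [(0, 0) (24.1601, 0) (13.1234, 28) (0, 28)]  |A|=521.9695
4. ⊥bis P0·P3 via (17.565,14.365): [(0, 0) (20.774, 0) (16.3447, 19.8277) (13.1234, 28) (0, 28)]  |A|=488.4003
5. ⊥bis P0·P4 via (27.02,18.71): [(0, 0) (20.774, 0) (16.3447, 19.8277) (13.1234, 28) (0, 28)]  |A|=488.4003
6. ⊥bis P0·P5 via (4.985,8.91): [(0, 10.1473) (19.5936, 5.2839) (16.3447, 19.8277) (13.1234, 28) (0, 28)]  |A|=334.1044
7. ⊥bis P0·P6 via (18.91,18.83): [(0, 10.1473) (19.5936, 5.2839) (16.3447, 19.8277) (13.1234, 28) (0, 28)]  |A|=334.1044
8. ⊥bis P0·P7 via (23.615,12.695): [(0, 10.1473) (19.5936, 5.2839) (16.3447, 19.8277) (13.1234, 28) (0, 28)]  |A|=334.1044
9. ⊥bis P0·P8 via (29.685,13.26): [(0, 10.1473) (19.5936, 5.2839) (16.3447, 19.8277) (13.1234, 28) (0, 28)]  |A|=334.1044
10. ⊥bis P0·P9 via (8.285,12.63): [(0, 10.1473) (10.0421, 7.6548) (2.8568, 28) (0, 28)]  |A|=118.7004
11. canonical 4-gon: [(0, 10.1473) (10.0421, 7.6548) (2.8568, 28) (0, 28)]
12. shoelace: 118.7004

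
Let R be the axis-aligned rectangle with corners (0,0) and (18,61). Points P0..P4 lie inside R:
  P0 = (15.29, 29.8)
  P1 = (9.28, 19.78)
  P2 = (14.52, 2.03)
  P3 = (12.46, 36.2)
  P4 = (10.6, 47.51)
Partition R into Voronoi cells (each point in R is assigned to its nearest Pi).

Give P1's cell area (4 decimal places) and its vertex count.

1. box [0,18]×[0,61]: [(0, 0) (18, 0) (18, 61) (0, 61)]
2. ⊥bis P1·P0 via (12.285,24.79): [(0, 32.1585) (0, 0) (18, 0) (18, 21.3621)]  |A|=481.6862
3. ⊥bis P1·P2 via (11.9,10.905): [(0, 32.1585) (0, 7.392) (18, 12.7058) (18, 21.3621)]  |A|=300.8062
4. ⊥bis P1·P3 via (10.87,27.99): [(5.0806, 29.1112) (0, 30.0952) (0, 7.392) (18, 12.7058) (18, 21.3621)]  |A|=295.5646
5. ⊥bis P1·P4 via (9.94,33.645): [(5.0806, 29.1112) (0, 30.0952) (0, 7.392) (18, 12.7058) (18, 21.3621)]  |A|=295.5646
6. canonical 5-gon: [(5.0806, 29.1112) (0, 30.0952) (0, 7.392) (18, 12.7058) (18, 21.3621)]
7. shoelace: 295.5646

Area of P1's cell: 295.5646 (5 vertices)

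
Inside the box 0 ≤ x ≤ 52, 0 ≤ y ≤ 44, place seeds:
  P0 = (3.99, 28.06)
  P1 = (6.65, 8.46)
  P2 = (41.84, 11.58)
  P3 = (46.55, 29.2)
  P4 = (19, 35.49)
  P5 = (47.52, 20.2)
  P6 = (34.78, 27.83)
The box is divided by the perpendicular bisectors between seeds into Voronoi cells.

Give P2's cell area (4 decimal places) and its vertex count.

1. box [0,52]×[0,44]: [(0, 0) (52, 0) (52, 44) (0, 44)]
2. ⊥bis P2·P0 via (22.915,19.82): [(14.2853, 0) (52, 0) (52, 44) (33.443, 44)]  |A|=1237.9762
3. ⊥bis P2·P1 via (24.245,10.02): [(23.2981, 20.6999) (25.1334, 0) (52, 0) (52, 44) (33.443, 44)]  |A|=1125.6992
4. ⊥bis P2·P3 via (44.195,20.39): [(25.3558, 25.4259) (23.2981, 20.6999) (25.1334, 0) (52, 0) (52, 18.3036)]  |A|=611.0307
5. ⊥bis P2·P4 via (30.42,23.535): [(30.8594, 23.9547) (23.6224, 17.0416) (25.1334, 0) (52, 0) (52, 18.3036)]  |A|=582.1537
6. ⊥bis P2·P5 via (44.68,15.89): [(33.5204, 23.2434) (30.8594, 23.9547) (23.6224, 17.0416) (25.1334, 0) (52, 0) (52, 11.0666)]  |A|=515.285
7. ⊥bis P2·P6 via (38.31,19.705): [(38.6597, 19.8569) (23.9399, 13.4617) (25.1334, 0) (52, 0) (52, 11.0666)]  |A|=443.4542
8. canonical 5-gon: [(38.6597, 19.8569) (23.9399, 13.4617) (25.1334, 0) (52, 0) (52, 11.0666)]
9. shoelace: 443.4542

Area of P2's cell: 443.4542 (5 vertices)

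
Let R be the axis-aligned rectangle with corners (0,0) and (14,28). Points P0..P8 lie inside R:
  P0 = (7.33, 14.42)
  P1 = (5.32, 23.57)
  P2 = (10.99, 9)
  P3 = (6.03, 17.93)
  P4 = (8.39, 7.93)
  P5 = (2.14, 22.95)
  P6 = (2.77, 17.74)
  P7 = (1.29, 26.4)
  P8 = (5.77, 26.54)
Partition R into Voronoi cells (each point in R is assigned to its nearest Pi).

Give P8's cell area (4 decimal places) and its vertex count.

1. box [0,14]×[0,28]: [(0, 0) (14, 0) (14, 28) (0, 28)]
2. ⊥bis P8·P0 via (6.55,20.48): [(0, 19.6369) (14, 21.4389) (14, 28) (0, 28)]  |A|=104.4691
3. ⊥bis P8·P1 via (5.545,25.055): [(0, 25.8952) (14, 23.7739) (14, 28) (0, 28)]  |A|=44.3164
4. ⊥bis P8·P2 via (8.38,17.77): [(0, 25.8952) (14, 23.7739) (14, 28) (0, 28)]  |A|=44.3164
5. ⊥bis P8·P3 via (5.9,22.235): [(0, 25.8952) (14, 23.7739) (14, 28) (0, 28)]  |A|=44.3164
6. ⊥bis P8·P4 via (7.08,17.235): [(0, 25.8952) (14, 23.7739) (14, 28) (0, 28)]  |A|=44.3164
7. ⊥bis P8·P5 via (3.955,24.745): [(3.3141, 25.393) (14, 23.7739) (14, 28) (0.7359, 28)]  |A|=39.8693
8. ⊥bis P8·P6 via (4.27,22.14): [(3.3141, 25.393) (14, 23.7739) (14, 28) (0.7359, 28)]  |A|=39.8693
9. ⊥bis P8·P7 via (3.53,26.47): [(3.5648, 25.355) (14, 23.7739) (14, 28) (3.4822, 28)]  |A|=35.9595
10. canonical 4-gon: [(3.5648, 25.355) (14, 23.7739) (14, 28) (3.4822, 28)]
11. shoelace: 35.9595

Area of P8's cell: 35.9595 (4 vertices)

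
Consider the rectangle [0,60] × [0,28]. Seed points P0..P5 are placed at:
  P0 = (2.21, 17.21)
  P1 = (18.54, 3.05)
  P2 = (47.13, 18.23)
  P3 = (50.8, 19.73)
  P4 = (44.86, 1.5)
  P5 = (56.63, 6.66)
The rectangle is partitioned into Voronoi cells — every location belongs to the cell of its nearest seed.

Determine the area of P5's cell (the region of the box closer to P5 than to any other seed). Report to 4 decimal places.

Area of P5's cell: 134.0487

1. box [0,60]×[0,28]: [(0, 0) (60, 0) (60, 28) (0, 28)]
2. ⊥bis P5·P0 via (29.42,11.935): [(27.1063, 0) (60, 0) (60, 28) (32.5344, 28)]  |A|=845.0309
3. ⊥bis P5·P1 via (37.585,4.855): [(38.0451, 0) (60, 0) (60, 28) (35.3914, 28)]  |A|=651.8882
4. ⊥bis P5·P2 via (51.88,12.445): [(37.9497, 1.007) (38.0451, 0) (60, 0) (60, 19.1122)]  |A|=221.7694
5. ⊥bis P5·P3 via (53.715,13.195): [(51.6973, 12.295) (37.9497, 1.007) (38.0451, 0) (60, 0) (60, 15.9985)]  |A|=208.8431
6. ⊥bis P5·P4 via (50.745,4.08): [(51.6973, 12.295) (48.3489, 9.5456) (52.5337, 0) (60, 0) (60, 15.9985)]  |A|=134.0487
7. canonical 5-gon: [(51.6973, 12.295) (48.3489, 9.5456) (52.5337, 0) (60, 0) (60, 15.9985)]
8. shoelace: 134.0487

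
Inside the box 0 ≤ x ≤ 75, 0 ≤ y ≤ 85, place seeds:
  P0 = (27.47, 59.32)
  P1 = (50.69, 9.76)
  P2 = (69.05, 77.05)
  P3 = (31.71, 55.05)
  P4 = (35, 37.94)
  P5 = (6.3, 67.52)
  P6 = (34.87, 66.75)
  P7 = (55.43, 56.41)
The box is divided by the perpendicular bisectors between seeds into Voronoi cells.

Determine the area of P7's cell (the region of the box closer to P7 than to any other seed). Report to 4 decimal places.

1. box [0,75]×[0,85]: [(0, 0) (75, 0) (75, 85) (0, 85)]
2. ⊥bis P7·P0 via (41.45,57.865): [(35.4276, 0) (75, 0) (75, 85) (44.2741, 85)]  |A|=2987.6775
3. ⊥bis P7·P1 via (53.06,33.085): [(39.0194, 34.5116) (75, 30.8557) (75, 85) (44.2741, 85)]  |A|=1749.7199
4. ⊥bis P7·P2 via (62.24,66.73): [(43.6494, 78.9976) (39.0194, 34.5116) (75, 30.8557) (75, 58.3099)]  |A|=1239.1305
5. ⊥bis P7·P3 via (43.57,55.73): [(43.6494, 78.9976) (42.738, 70.2406) (44.8204, 33.9222) (75, 30.8557) (75, 58.3099)]  |A|=1134.404
6. ⊥bis P7·P4 via (45.215,47.175): [(43.6494, 78.9976) (42.738, 70.2406) (43.9823, 48.5385) (58.4482, 32.5375) (75, 30.8557) (75, 58.3099)]  |A|=1035.3902
7. ⊥bis P7·P5 via (30.865,61.965): [(43.6494, 78.9976) (42.738, 70.2406) (43.9823, 48.5385) (58.4482, 32.5375) (75, 30.8557) (75, 58.3099)]  |A|=1035.3902
8. ⊥bis P7·P6 via (45.15,61.58): [(51.3531, 73.9141) (43.4306, 58.1612) (43.9823, 48.5385) (58.4482, 32.5375) (75, 30.8557) (75, 58.3099)]  |A|=946.0388
9. canonical 6-gon: [(51.3531, 73.9141) (43.4306, 58.1612) (43.9823, 48.5385) (58.4482, 32.5375) (75, 30.8557) (75, 58.3099)]
10. shoelace: 946.0388

Area of P7's cell: 946.0388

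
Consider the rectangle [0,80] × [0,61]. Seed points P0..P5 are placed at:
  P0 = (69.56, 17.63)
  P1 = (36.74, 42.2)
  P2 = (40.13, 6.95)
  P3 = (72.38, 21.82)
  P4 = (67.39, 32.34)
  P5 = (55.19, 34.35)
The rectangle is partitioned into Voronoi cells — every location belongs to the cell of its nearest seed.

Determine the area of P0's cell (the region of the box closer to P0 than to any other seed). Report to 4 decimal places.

1. box [0,80]×[0,61]: [(0, 0) (80, 0) (80, 61) (0, 61)]
2. ⊥bis P0·P1 via (53.15,29.915): [(30.7548, 0) (80, 0) (80, 61) (76.4211, 61)]  |A|=1611.1352
3. ⊥bis P0·P2 via (54.845,12.29): [(49.9838, 25.6856) (59.305, 0) (80, 0) (80, 61) (76.4211, 61)]  |A|=1244.4698
4. ⊥bis P0·P3 via (70.97,19.725): [(54.0478, 31.1142) (49.9838, 25.6856) (59.305, 0) (80, 0) (80, 13.6475)]  |A|=576.5396
5. ⊥bis P0·P4 via (68.475,24.985): [(64.1111, 24.3412) (51.1647, 22.4314) (59.305, 0) (80, 0) (80, 13.6475)]  |A|=513.2694
6. ⊥bis P0·P5 via (62.375,25.99): [(64.1111, 24.3412) (59.6994, 23.6904) (52.8455, 17.7999) (59.305, 0) (80, 0) (80, 13.6475)]  |A|=492.447
7. canonical 6-gon: [(64.1111, 24.3412) (59.6994, 23.6904) (52.8455, 17.7999) (59.305, 0) (80, 0) (80, 13.6475)]
8. shoelace: 492.447

Area of P0's cell: 492.4470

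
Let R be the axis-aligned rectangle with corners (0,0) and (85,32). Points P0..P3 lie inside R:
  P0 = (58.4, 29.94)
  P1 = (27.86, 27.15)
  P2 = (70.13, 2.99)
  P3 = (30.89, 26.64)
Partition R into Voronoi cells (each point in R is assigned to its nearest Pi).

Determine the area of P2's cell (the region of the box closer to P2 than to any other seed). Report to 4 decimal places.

1. box [0,85]×[0,32]: [(0, 0) (85, 0) (85, 32) (0, 32)]
2. ⊥bis P2·P0 via (64.265,16.465): [(26.4362, 0) (85, 0) (85, 25.4899)]  |A|=746.3932
3. ⊥bis P2·P1 via (48.995,15.07): [(44.9996, 8.0797) (40.3815, 0) (85, 0) (85, 25.4899)]  |A|=690.0559
4. ⊥bis P2·P3 via (50.51,14.815): [(46.9666, 8.9359) (41.581, 0) (85, 0) (85, 25.4899)]  |A|=678.7272
5. canonical 4-gon: [(46.9666, 8.9359) (41.581, 0) (85, 0) (85, 25.4899)]
6. shoelace: 678.7272

Area of P2's cell: 678.7272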